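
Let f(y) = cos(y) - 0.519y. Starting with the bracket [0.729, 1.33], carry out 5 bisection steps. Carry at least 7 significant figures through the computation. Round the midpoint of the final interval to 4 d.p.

f(0.729000) = 0.367490, f(1.330000) = -0.451794 (opposite signs)
step 1: m = 1.029500, f(m) = -0.019063 < 0 → root in [0.729000, 1.029500]
step 2: m = 0.879250, f(m) = 0.181398 > 0 → root in [0.879250, 1.029500]
step 3: m = 0.954375, f(m) = 0.082798 > 0 → root in [0.954375, 1.029500]
step 4: m = 0.991938, f(m) = 0.032253 > 0 → root in [0.991938, 1.029500]
step 5: m = 1.010719, f(m) = 0.006689 > 0 → root in [1.010719, 1.029500]
Midpoint of [1.010719, 1.029500] = 1.020109

1.0201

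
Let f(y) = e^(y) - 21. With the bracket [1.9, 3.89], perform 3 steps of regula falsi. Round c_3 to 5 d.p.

False-position update: c = (a·f(b) − b·f(a))/(f(b) − f(a)); replace the endpoint whose sign matches f(c).
f(1.900000) = -14.314106, f(3.890000) = 27.910887
step 1: c = 2.574602, f(c) = -7.873906 < 0 → new bracket [2.574602, 3.890000]
step 2: c = 2.864036, f(c) = -3.467861 < 0 → new bracket [2.864036, 3.890000]
step 3: c = 2.977421, f(c) = -1.362885 < 0 → new bracket [2.977421, 3.890000]

2.97742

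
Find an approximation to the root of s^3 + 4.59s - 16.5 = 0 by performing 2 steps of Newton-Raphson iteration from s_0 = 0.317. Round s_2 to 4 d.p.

2.4149

f'(s) = 3s^2 + 4.59
s_0 = 0.317000: f = -15.013115, f' = 4.891467 → s_1 = 0.317000 - (-15.013115)/(4.891467) = 3.386246
s_1 = 3.386246: f = 37.871803, f' = 38.989984 → s_2 = 3.386246 - (37.871803)/(38.989984) = 2.414925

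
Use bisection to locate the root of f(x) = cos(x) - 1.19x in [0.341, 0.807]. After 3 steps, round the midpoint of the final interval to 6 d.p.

0.661375

f(0.341000) = 0.536631, f(0.807000) = -0.268662 (opposite signs)
step 1: m = 0.574000, f(m) = 0.156676 > 0 → root in [0.574000, 0.807000]
step 2: m = 0.690500, f(m) = -0.050767 < 0 → root in [0.574000, 0.690500]
step 3: m = 0.632250, f(m) = 0.054322 > 0 → root in [0.632250, 0.690500]
Midpoint of [0.632250, 0.690500] = 0.661375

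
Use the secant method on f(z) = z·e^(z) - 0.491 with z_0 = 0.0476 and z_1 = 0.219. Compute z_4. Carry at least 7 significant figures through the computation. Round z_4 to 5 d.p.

0.34687

Secant update: z_(k+1) = z_k − f(z_k)·(z_k − z_(k-1))/(f(z_k) − f(z_(k-1))).
f(z_0) = -0.441079, f(z_1) = -0.218382
z_2 = 0.219000 - (-0.218382)·(0.219000 - 0.047600)/(-0.218382 - (-0.441079)) = 0.387079; f(z_2) = 0.079040
z_3 = 0.387079 - (0.079040)·(0.387079 - 0.219000)/(0.079040 - (-0.218382)) = 0.342412; f(z_3) = -0.008768
z_4 = 0.342412 - (-0.008768)·(0.342412 - 0.387079)/(-0.008768 - (0.079040)) = 0.346872; f(z_4) = -0.000303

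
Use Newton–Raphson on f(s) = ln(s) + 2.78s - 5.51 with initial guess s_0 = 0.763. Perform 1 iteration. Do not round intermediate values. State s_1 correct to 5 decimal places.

f'(s) = 1/s + 2.78
s_0 = 0.763000: f = -3.659357, f' = 4.090616 → s_1 = 0.763000 - (-3.659357)/(4.090616) = 1.657574

1.65757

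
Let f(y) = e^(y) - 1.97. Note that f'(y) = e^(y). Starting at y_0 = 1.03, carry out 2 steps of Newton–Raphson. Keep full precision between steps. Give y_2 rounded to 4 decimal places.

Newton update: y ← y − f(y)/f'(y).
y_0 = 1.030000: f = 0.831066, f' = 2.801066 → y_1 = 1.030000 - (0.831066)/(2.801066) = 0.733304
y_1 = 0.733304: f = 0.111947, f' = 2.081947 → y_2 = 0.733304 - (0.111947)/(2.081947) = 0.679533

0.6795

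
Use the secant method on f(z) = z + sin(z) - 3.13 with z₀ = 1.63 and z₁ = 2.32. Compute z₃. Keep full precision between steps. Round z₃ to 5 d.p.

2.60332

f(z_0) = -0.501752, f(z_1) = -0.077769
z_2 = 2.320000 - (-0.077769)·(2.320000 - 1.630000)/(-0.077769 - (-0.501752)) = 2.446562; f(z_2) = -0.043029
z_3 = 2.446562 - (-0.043029)·(2.446562 - 2.320000)/(-0.043029 - (-0.077769)) = 2.603324; f(z_3) = -0.014026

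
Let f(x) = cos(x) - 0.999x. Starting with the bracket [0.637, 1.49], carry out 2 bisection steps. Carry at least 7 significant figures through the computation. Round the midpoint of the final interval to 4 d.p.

0.7436

f(0.637000) = 0.167521, f(1.490000) = -1.407802 (opposite signs)
step 1: m = 1.063500, f(m) = -0.576621 < 0 → root in [0.637000, 1.063500]
step 2: m = 0.850250, f(m) = -0.189604 < 0 → root in [0.637000, 0.850250]
Midpoint of [0.637000, 0.850250] = 0.743625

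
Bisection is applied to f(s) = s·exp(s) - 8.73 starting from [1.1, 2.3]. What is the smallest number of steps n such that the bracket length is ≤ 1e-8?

27

Initial width b − a = 2.3 − 1.1 = 1.200000.
After n steps the width is (b−a)/2^n; need (b−a)/2^n ≤ 1e-8.
So n ≥ log₂(1.200000/1e-8) = log₂(120000000.0000) ≈ 26.8385.
Hence n = 27.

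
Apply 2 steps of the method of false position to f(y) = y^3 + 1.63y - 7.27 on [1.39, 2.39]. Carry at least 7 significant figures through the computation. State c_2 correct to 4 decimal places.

False-position update: c = (a·f(b) − b·f(a))/(f(b) − f(a)); replace the endpoint whose sign matches f(c).
f(1.390000) = -2.318681, f(2.390000) = 10.277619
step 1: c = 1.574076, f(c) = -0.804141 < 0 → new bracket [1.574076, 2.390000]
step 2: c = 1.633283, f(c) = -0.250778 < 0 → new bracket [1.633283, 2.390000]

1.6333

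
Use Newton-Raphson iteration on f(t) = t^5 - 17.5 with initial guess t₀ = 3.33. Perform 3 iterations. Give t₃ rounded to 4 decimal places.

Newton update: t ← t − f(t)/f'(t).
f'(t) = 5t⁴
t_0 = 3.330000: f = 391.969132, f' = 614.818516 → t_1 = 3.330000 - (391.969132)/(614.818516) = 2.692464
t_1 = 2.692464: f = 123.997664, f' = 262.766152 → t_2 = 2.692464 - (123.997664)/(262.766152) = 2.220570
t_2 = 2.220570: f = 36.491131, f' = 121.570428 → t_3 = 2.220570 - (36.491131)/(121.570428) = 1.920406

1.9204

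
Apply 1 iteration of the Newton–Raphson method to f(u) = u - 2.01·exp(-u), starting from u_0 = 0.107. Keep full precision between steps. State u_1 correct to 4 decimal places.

0.7125

f'(u) = 1 + 2.01·exp(-u)
u_0 = 0.107000: f = -1.699037, f' = 2.806037 → u_1 = 0.107000 - (-1.699037)/(2.806037) = 0.712493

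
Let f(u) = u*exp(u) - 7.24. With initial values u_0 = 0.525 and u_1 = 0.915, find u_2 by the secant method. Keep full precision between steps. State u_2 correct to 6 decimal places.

f(u_0) = -6.352509, f(u_1) = -4.955451
u_2 = 0.915000 - (-4.955451)·(0.915000 - 0.525000)/(-4.955451 - (-6.352509)) = 2.298354; f(u_2) = 15.646484

2.298354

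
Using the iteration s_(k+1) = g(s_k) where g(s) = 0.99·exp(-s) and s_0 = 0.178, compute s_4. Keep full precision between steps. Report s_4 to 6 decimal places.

0.520705

s_1 = g(0.178000) = 0.828573
s_2 = g(0.828573) = 0.432305
s_3 = g(0.432305) = 0.642521
s_4 = g(0.642521) = 0.520705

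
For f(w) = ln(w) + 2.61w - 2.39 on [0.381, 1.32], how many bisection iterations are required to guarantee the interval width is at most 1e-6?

Initial width b − a = 1.32 − 0.381 = 0.939000.
After n steps the width is (b−a)/2^n; need (b−a)/2^n ≤ 1e-6.
So n ≥ log₂(0.939000/1e-6) = log₂(939000.0000) ≈ 19.8408.
Hence n = 20.

20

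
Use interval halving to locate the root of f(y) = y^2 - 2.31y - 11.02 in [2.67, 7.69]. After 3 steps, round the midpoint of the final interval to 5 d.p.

4.86625

f(2.670000) = -10.058800, f(7.690000) = 30.352200 (opposite signs)
step 1: m = 5.180000, f(m) = 3.846600 > 0 → root in [2.670000, 5.180000]
step 2: m = 3.925000, f(m) = -4.681125 < 0 → root in [3.925000, 5.180000]
step 3: m = 4.552500, f(m) = -0.811019 < 0 → root in [4.552500, 5.180000]
Midpoint of [4.552500, 5.180000] = 4.866250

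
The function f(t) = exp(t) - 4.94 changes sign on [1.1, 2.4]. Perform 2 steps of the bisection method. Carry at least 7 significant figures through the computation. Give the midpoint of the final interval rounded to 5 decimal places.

f(1.100000) = -1.935834, f(2.400000) = 6.083176 (opposite signs)
step 1: m = 1.750000, f(m) = 0.814603 > 0 → root in [1.100000, 1.750000]
step 2: m = 1.425000, f(m) = -0.782142 < 0 → root in [1.425000, 1.750000]
Midpoint of [1.425000, 1.750000] = 1.587500

1.58750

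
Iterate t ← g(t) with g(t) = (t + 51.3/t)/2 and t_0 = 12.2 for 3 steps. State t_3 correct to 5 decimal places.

t_1 = g(12.200000) = 8.202459
t_2 = g(8.202459) = 7.228341
t_3 = g(7.228341) = 7.162703

7.16270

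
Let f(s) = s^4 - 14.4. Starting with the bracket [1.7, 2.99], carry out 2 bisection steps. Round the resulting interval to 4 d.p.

f(1.700000) = -6.047900, f(2.990000) = 65.525388 (opposite signs)
step 1: m = 2.345000, f(m) = 15.839276 > 0 → root in [1.700000, 2.345000]
step 2: m = 2.022500, f(m) = 2.332241 > 0 → root in [1.700000, 2.022500]

[1.7000, 2.0225]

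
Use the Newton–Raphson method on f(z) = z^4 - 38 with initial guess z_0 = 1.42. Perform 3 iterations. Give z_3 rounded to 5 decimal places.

Newton update: z ← z − f(z)/f'(z).
f'(z) = 4z^3
z_0 = 1.420000: f = -33.934131, f' = 11.453152 → z_1 = 1.420000 - (-33.934131)/(11.453152) = 4.382864
z_1 = 4.382864: f = 331.004748, f' = 336.770434 → z_2 = 4.382864 - (331.004748)/(336.770434) = 3.399984
z_2 = 3.399984: f = 95.631157, f' = 157.213845 → z_3 = 3.399984 - (95.631157)/(157.213845) = 2.791697

2.79170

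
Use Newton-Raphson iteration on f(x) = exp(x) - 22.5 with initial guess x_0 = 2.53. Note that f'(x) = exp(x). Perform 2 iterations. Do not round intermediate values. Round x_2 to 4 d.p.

3.1339

Newton update: x ← x − f(x)/f'(x).
x_0 = 2.530000: f = -9.946494, f' = 12.553506 → x_1 = 2.530000 - (-9.946494)/(12.553506) = 3.322328
x_1 = 3.322328: f = 5.224818, f' = 27.724818 → x_2 = 3.322328 - (5.224818)/(27.724818) = 3.133875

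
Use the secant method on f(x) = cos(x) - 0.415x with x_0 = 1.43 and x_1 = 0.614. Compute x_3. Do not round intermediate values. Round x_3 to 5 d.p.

1.10176

Secant update: x_(k+1) = x_k − f(x_k)·(x_k − x_(k-1))/(f(x_k) − f(x_(k-1))).
f(x_0) = -0.453118, f(x_1) = 0.562540
x_2 = 0.614000 - (0.562540)·(0.614000 - 1.430000)/(0.562540 - (-0.453118)) = 1.065956; f(x_2) = 0.041296
x_3 = 1.065956 - (0.041296)·(1.065956 - 0.614000)/(0.041296 - (0.562540)) = 1.101763; f(x_3) = -0.005207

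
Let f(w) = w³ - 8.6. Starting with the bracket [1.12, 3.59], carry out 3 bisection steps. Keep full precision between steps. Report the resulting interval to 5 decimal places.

f(1.120000) = -7.195072, f(3.590000) = 37.668279 (opposite signs)
step 1: m = 2.355000, f(m) = 4.460889 > 0 → root in [1.120000, 2.355000]
step 2: m = 1.737500, f(m) = -3.354650 < 0 → root in [1.737500, 2.355000]
step 3: m = 2.046250, f(m) = -0.032067 < 0 → root in [2.046250, 2.355000]

[2.04625, 2.35500]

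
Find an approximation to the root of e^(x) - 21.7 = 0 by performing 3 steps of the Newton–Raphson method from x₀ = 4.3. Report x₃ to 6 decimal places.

3.083501

Newton update: x ← x − f(x)/f'(x).
f'(x) = e^(x)
x_0 = 4.300000: f = 51.999794, f' = 73.699794 → x_1 = 4.300000 - (51.999794)/(73.699794) = 3.594438
x_1 = 3.594438: f = 14.695230, f' = 36.395230 → x_2 = 3.594438 - (14.695230)/(36.395230) = 3.190670
x_2 = 3.190670: f = 2.604699, f' = 24.304699 → x_3 = 3.190670 - (2.604699)/(24.304699) = 3.083501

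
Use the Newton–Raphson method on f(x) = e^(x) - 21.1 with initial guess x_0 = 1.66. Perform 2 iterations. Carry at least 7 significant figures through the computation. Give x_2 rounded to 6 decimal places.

Newton update: x ← x − f(x)/f'(x).
f'(x) = e^(x)
x_0 = 1.660000: f = -15.840689, f' = 5.259311 → x_1 = 1.660000 - (-15.840689)/(5.259311) = 4.671932
x_1 = 4.671932: f = 85.804133, f' = 106.904133 → x_2 = 4.671932 - (85.804133)/(106.904133) = 3.869306

3.869306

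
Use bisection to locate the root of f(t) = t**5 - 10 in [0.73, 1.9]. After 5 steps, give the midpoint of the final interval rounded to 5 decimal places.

f(0.730000) = -9.792693, f(1.900000) = 14.760990 (opposite signs)
step 1: m = 1.315000, f(m) = -6.067862 < 0 → root in [1.315000, 1.900000]
step 2: m = 1.607500, f(m) = 0.733835 > 0 → root in [1.315000, 1.607500]
step 3: m = 1.461250, f(m) = -3.337724 < 0 → root in [1.461250, 1.607500]
step 4: m = 1.534375, f(m) = -1.495328 < 0 → root in [1.534375, 1.607500]
step 5: m = 1.570937, f(m) = -0.432587 < 0 → root in [1.570937, 1.607500]
Midpoint of [1.570937, 1.607500] = 1.589219

1.58922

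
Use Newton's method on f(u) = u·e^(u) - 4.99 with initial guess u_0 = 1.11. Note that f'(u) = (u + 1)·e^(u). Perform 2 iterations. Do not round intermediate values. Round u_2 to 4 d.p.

Newton update: u ← u − f(u)/f'(u).
u_0 = 1.110000: f = -1.621862, f' = 6.402496 → u_1 = 1.110000 - (-1.621862)/(6.402496) = 1.363317
u_1 = 1.363317: f = 0.339396, f' = 9.238535 → u_2 = 1.363317 - (0.339396)/(9.238535) = 1.326580

1.3266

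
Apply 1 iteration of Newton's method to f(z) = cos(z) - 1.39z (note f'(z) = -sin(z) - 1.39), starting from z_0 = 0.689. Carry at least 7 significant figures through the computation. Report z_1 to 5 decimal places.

z_0 = 0.689000: f = -0.185828, f' = -2.025766 → z_1 = 0.689000 - (-0.185828)/(-2.025766) = 0.597268

0.59727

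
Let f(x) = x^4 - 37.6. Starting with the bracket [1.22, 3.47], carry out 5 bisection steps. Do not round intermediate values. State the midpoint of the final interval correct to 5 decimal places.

2.45047

f(1.220000) = -35.384665, f(3.470000) = 107.383273 (opposite signs)
step 1: m = 2.345000, f(m) = -7.360724 < 0 → root in [2.345000, 3.470000]
step 2: m = 2.907500, f(m) = 33.862613 > 0 → root in [2.345000, 2.907500]
step 3: m = 2.626250, f(m) = 9.971217 > 0 → root in [2.345000, 2.626250]
step 4: m = 2.485625, f(m) = 0.571782 > 0 → root in [2.345000, 2.485625]
step 5: m = 2.415313, f(m) = -3.567542 < 0 → root in [2.415313, 2.485625]
Midpoint of [2.415313, 2.485625] = 2.450469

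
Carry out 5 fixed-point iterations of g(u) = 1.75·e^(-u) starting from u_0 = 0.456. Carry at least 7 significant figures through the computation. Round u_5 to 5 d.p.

u_1 = g(0.456000) = 1.109174
u_2 = g(1.109174) = 0.577205
u_3 = g(0.577205) = 0.982565
u_4 = g(0.982565) = 0.655112
u_5 = g(0.655112) = 0.908922

0.90892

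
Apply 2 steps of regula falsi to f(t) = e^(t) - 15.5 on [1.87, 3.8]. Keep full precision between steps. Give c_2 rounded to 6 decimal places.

f(1.870000) = -9.011704, f(3.800000) = 29.201184
step 1: c = 2.325150, f(c) = -5.271788 < 0 → new bracket [2.325150, 3.800000]
step 2: c = 2.550692, f(c) = -2.684035 < 0 → new bracket [2.550692, 3.800000]

2.550692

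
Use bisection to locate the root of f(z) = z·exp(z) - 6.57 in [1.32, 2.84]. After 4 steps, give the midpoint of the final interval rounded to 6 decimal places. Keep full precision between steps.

f(1.320000) = -1.628684, f(2.840000) = 42.038774 (opposite signs)
step 1: m = 2.080000, f(m) = 10.079295 > 0 → root in [1.320000, 2.080000]
step 2: m = 1.700000, f(m) = 2.735711 > 0 → root in [1.320000, 1.700000]
step 3: m = 1.510000, f(m) = 0.265363 > 0 → root in [1.320000, 1.510000]
step 4: m = 1.415000, f(m) = -0.745172 < 0 → root in [1.415000, 1.510000]
Midpoint of [1.415000, 1.510000] = 1.462500

1.462500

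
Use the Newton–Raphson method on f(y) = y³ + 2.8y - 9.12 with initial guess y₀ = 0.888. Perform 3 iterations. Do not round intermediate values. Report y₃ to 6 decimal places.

1.652090

f'(y) = 3y² + 2.8
y_0 = 0.888000: f = -5.933373, f' = 5.165632 → y_1 = 0.888000 - (-5.933373)/(5.165632) = 2.036625
y_1 = 2.036625: f = 5.030144, f' = 15.243522 → y_2 = 2.036625 - (5.030144)/(15.243522) = 1.706639
y_2 = 1.706639: f = 0.629375, f' = 11.537851 → y_3 = 1.706639 - (0.629375)/(11.537851) = 1.652090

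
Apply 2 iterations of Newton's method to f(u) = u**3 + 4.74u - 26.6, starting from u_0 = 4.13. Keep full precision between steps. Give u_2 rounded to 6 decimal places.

2.538255

f'(u) = 3u**2 + 4.74
u_0 = 4.130000: f = 63.421197, f' = 55.910700 → u_1 = 4.130000 - (63.421197)/(55.910700) = 2.995670
u_1 = 2.995670: f = 14.482727, f' = 31.662112 → u_2 = 2.995670 - (14.482727)/(31.662112) = 2.538255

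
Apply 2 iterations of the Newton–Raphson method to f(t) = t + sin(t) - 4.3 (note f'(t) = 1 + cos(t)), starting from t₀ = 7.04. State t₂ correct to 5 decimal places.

t_0 = 7.040000: f = 3.426609, f' = 1.727027 → t_1 = 7.040000 - (3.426609)/(1.727027) = 5.055891
t_1 = 5.055891: f = -0.185690, f' = 1.336787 → t_2 = 5.055891 - (-0.185690)/(1.336787) = 5.194799

5.19480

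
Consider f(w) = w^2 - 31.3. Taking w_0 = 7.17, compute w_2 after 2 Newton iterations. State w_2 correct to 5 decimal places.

f'(w) = 2w
w_0 = 7.170000: f = 20.108900, f' = 14.340000 → w_1 = 7.170000 - (20.108900)/(14.340000) = 5.767706
w_1 = 5.767706: f = 1.966429, f' = 11.535411 → w_2 = 5.767706 - (1.966429)/(11.535411) = 5.597237

5.59724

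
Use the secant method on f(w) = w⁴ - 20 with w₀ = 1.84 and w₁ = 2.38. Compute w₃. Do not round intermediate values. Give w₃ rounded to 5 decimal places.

2.10590

Secant update: w_(k+1) = w_k − f(w_k)·(w_k − w_(k-1))/(f(w_k) − f(w_(k-1))).
f(w_0) = -8.537713, f(w_1) = 12.085427
w_2 = 2.380000 - (12.085427)·(2.380000 - 1.840000)/(12.085427 - (-8.537713)) = 2.063553; f(w_2) = -1.867299
w_3 = 2.063553 - (-1.867299)·(2.063553 - 2.380000)/(-1.867299 - (12.085427)) = 2.105903; f(w_3) = -0.332297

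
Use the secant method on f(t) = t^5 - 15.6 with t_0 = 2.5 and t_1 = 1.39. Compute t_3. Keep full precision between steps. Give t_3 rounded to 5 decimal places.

1.85609

Secant update: t_(k+1) = t_k − f(t_k)·(t_k − t_(k-1))/(f(t_k) − f(t_(k-1))).
f(t_0) = 82.056250, f(t_1) = -10.411116
t_2 = 1.390000 - (-10.411116)·(1.390000 - 2.500000)/(-10.411116 - (82.056250)) = 1.514977; f(t_2) = -7.619486
t_3 = 1.514977 - (-7.619486)·(1.514977 - 1.390000)/(-7.619486 - (-10.411116)) = 1.856092; f(t_3) = 6.429108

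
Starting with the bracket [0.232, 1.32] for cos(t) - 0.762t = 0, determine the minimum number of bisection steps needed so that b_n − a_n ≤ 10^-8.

27

Initial width b − a = 1.32 − 0.232 = 1.088000.
After n steps the width is (b−a)/2^n; need (b−a)/2^n ≤ 10^-8.
So n ≥ log₂(1.088000/10^-8) = log₂(108800000.0000) ≈ 26.6971.
Hence n = 27.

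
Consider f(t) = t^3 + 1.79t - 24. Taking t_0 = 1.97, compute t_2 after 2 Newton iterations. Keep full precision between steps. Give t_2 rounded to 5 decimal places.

f'(t) = 3t^2 + 1.79
t_0 = 1.970000: f = -12.828327, f' = 13.432700 → t_1 = 1.970000 - (-12.828327)/(13.432700) = 2.925007
t_1 = 2.925007: f = 6.261154, f' = 27.457004 → t_2 = 2.925007 - (6.261154)/(27.457004) = 2.696972

2.69697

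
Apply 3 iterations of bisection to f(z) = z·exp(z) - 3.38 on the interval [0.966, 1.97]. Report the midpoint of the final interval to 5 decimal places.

f(0.966000) = -0.841918, f(1.970000) = 10.746233 (opposite signs)
step 1: m = 1.468000, f(m) = 2.991921 > 0 → root in [0.966000, 1.468000]
step 2: m = 1.217000, f(m) = 0.729859 > 0 → root in [0.966000, 1.217000]
step 3: m = 1.091500, f(m) = -0.128707 < 0 → root in [1.091500, 1.217000]
Midpoint of [1.091500, 1.217000] = 1.154250

1.15425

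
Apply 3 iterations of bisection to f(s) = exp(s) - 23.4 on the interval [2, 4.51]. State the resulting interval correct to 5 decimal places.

f(2.000000) = -16.010944, f(4.510000) = 67.521819 (opposite signs)
step 1: m = 3.255000, f(m) = 2.519615 > 0 → root in [2.000000, 3.255000]
step 2: m = 2.627500, f(m) = -9.560871 < 0 → root in [2.627500, 3.255000]
step 3: m = 2.941250, f(m) = -4.460494 < 0 → root in [2.941250, 3.255000]

[2.94125, 3.25500]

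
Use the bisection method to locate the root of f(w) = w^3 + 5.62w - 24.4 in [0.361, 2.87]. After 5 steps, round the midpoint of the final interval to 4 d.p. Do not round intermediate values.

2.2820

f(0.361000) = -22.324134, f(2.870000) = 15.369303 (opposite signs)
step 1: m = 1.615500, f(m) = -11.104693 < 0 → root in [1.615500, 2.870000]
step 2: m = 2.242750, f(m) = -0.514875 < 0 → root in [2.242750, 2.870000]
step 3: m = 2.556375, f(m) = 6.672874 > 0 → root in [2.242750, 2.556375]
step 4: m = 2.399563, f(m) = 2.901983 > 0 → root in [2.242750, 2.399563]
step 5: m = 2.321156, f(m) = 1.150746 > 0 → root in [2.242750, 2.321156]
Midpoint of [2.242750, 2.321156] = 2.281953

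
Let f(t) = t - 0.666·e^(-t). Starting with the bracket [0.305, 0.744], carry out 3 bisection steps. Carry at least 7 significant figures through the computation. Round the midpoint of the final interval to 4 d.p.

0.4422

f(0.305000) = -0.185924, f(0.744000) = 0.427511 (opposite signs)
step 1: m = 0.524500, f(m) = 0.130327 > 0 → root in [0.305000, 0.524500]
step 2: m = 0.414750, f(m) = -0.025147 < 0 → root in [0.414750, 0.524500]
step 3: m = 0.469625, f(m) = 0.053217 > 0 → root in [0.414750, 0.469625]
Midpoint of [0.414750, 0.469625] = 0.442187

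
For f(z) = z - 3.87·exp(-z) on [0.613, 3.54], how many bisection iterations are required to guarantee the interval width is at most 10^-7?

Initial width b − a = 3.54 − 0.613 = 2.927000.
After n steps the width is (b−a)/2^n; need (b−a)/2^n ≤ 10^-7.
So n ≥ log₂(2.927000/10^-7) = log₂(29270000.0000) ≈ 24.8029.
Hence n = 25.

25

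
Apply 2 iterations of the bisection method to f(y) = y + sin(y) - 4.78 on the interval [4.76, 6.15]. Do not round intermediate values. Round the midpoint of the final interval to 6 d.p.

5.628750

f(4.760000) = -1.018867, f(6.150000) = 1.237208 (opposite signs)
step 1: m = 5.455000, f(m) = -0.061705 < 0 → root in [5.455000, 6.150000]
step 2: m = 5.802500, f(m) = 0.560113 > 0 → root in [5.455000, 5.802500]
Midpoint of [5.455000, 5.802500] = 5.628750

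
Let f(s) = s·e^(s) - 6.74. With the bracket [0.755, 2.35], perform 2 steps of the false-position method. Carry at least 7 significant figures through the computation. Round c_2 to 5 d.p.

False-position update: c = (a·f(b) − b·f(a))/(f(b) − f(a)); replace the endpoint whose sign matches f(c).
f(0.755000) = -5.133653, f(2.350000) = 17.901089
step 1: c = 1.110471, f(c) = -3.368847 < 0 → new bracket [1.110471, 2.350000]
step 2: c = 1.306794, f(c) = -1.912296 < 0 → new bracket [1.306794, 2.350000]

1.30679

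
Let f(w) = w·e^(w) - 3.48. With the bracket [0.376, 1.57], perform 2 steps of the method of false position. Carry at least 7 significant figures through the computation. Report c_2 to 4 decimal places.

f(0.376000) = -2.932376, f(1.570000) = 4.066438
step 1: c = 0.876264, f(c) = -1.375292 < 0 → new bracket [0.876264, 1.570000]
step 2: c = 1.051593, f(c) = -0.470126 < 0 → new bracket [1.051593, 1.570000]

1.0516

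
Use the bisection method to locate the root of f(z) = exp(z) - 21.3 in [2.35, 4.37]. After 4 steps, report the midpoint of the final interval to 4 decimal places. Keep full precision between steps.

f(2.350000) = -10.814430, f(4.370000) = 57.743632 (opposite signs)
step 1: m = 3.360000, f(m) = 7.489191 > 0 → root in [2.350000, 3.360000]
step 2: m = 2.855000, f(m) = -3.925563 < 0 → root in [2.855000, 3.360000]
step 3: m = 3.107500, f(m) = 1.065062 > 0 → root in [2.855000, 3.107500]
step 4: m = 2.981250, f(m) = -1.587558 < 0 → root in [2.981250, 3.107500]
Midpoint of [2.981250, 3.107500] = 3.044375

3.0444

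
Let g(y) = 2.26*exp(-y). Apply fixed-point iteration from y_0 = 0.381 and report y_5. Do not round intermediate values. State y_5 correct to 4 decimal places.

1.2907

y_1 = g(0.381000) = 1.543982
y_2 = g(1.543982) = 0.482576
y_3 = g(0.482576) = 1.394853
y_4 = g(1.394853) = 0.560185
y_5 = g(0.560185) = 1.290694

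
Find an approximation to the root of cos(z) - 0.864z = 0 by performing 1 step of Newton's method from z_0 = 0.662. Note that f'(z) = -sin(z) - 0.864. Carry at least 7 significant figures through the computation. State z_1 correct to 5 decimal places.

z_0 = 0.662000: f = 0.216796, f' = -1.478696 → z_1 = 0.662000 - (0.216796)/(-1.478696) = 0.808613

0.80861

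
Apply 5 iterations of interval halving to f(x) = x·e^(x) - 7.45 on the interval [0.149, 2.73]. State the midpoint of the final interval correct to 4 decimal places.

1.5605

f(0.149000) = -7.277060, f(2.730000) = 34.408782 (opposite signs)
step 1: m = 1.439500, f(m) = -1.377345 < 0 → root in [1.439500, 2.730000]
step 2: m = 2.084750, f(m) = 9.316770 > 0 → root in [1.439500, 2.084750]
step 3: m = 1.762125, f(m) = 2.814029 > 0 → root in [1.439500, 1.762125]
step 4: m = 1.600812, f(m) = 0.485321 > 0 → root in [1.439500, 1.600812]
step 5: m = 1.520156, f(m) = -0.498417 < 0 → root in [1.520156, 1.600812]
Midpoint of [1.520156, 1.600812] = 1.560484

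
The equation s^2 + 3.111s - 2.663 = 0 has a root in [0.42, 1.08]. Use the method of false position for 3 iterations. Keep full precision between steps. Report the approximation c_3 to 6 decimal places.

f(0.420000) = -1.179980, f(1.080000) = 1.863280
step 1: c = 0.675905, f(c) = -0.103410 < 0 → new bracket [0.675905, 1.080000]
step 2: c = 0.697153, f(c) = -0.008135 < 0 → new bracket [0.697153, 1.080000]
step 3: c = 0.698817, f(c) = -0.000634 < 0 → new bracket [0.698817, 1.080000]

0.698817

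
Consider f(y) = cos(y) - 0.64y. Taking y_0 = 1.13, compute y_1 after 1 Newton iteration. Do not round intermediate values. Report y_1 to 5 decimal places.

Newton update: y ← y − f(y)/f'(y).
f'(y) = -sin(y) - 0.64
y_0 = 1.130000: f = -0.296540, f' = -1.544412 → y_1 = 1.130000 - (-0.296540)/(-1.544412) = 0.937992

0.93799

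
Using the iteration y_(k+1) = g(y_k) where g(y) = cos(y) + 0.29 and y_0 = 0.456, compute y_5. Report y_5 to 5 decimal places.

1.01254

y_1 = g(0.456000) = 1.187821
y_2 = g(1.187821) = 0.663682
y_3 = g(0.663682) = 1.077730
y_4 = g(1.077730) = 0.763330
y_5 = g(0.763330) = 1.012538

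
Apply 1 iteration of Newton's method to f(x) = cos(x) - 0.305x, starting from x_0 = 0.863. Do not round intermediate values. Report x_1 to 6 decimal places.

1.226399

Newton update: x ← x − f(x)/f'(x).
f'(x) = -sin(x) - 0.305
x_0 = 0.863000: f = 0.386946, f' = -1.064796 → x_1 = 0.863000 - (0.386946)/(-1.064796) = 1.226399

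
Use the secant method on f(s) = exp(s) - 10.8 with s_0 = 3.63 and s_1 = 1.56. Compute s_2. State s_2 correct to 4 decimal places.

f(s_0) = 26.912817, f(s_1) = -6.041179
s_2 = 1.560000 - (-6.041179)·(1.560000 - 3.630000)/(-6.041179 - (26.912817)) = 1.939476; f(s_2) = -3.844897

1.9395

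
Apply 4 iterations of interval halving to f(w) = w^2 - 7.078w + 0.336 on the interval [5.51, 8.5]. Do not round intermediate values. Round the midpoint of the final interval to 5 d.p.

7.09844

f(5.510000) = -8.303680, f(8.500000) = 12.423000 (opposite signs)
step 1: m = 7.005000, f(m) = -0.175365 < 0 → root in [7.005000, 8.500000]
step 2: m = 7.752500, f(m) = 5.565061 > 0 → root in [7.005000, 7.752500]
step 3: m = 7.378750, f(m) = 2.555159 > 0 → root in [7.005000, 7.378750]
step 4: m = 7.191875, f(m) = 1.154975 > 0 → root in [7.005000, 7.191875]
Midpoint of [7.005000, 7.191875] = 7.098437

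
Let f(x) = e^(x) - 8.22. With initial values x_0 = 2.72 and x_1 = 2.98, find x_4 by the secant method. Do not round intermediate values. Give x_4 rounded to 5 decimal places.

2.11437

f(x_0) = 6.960322, f(x_1) = 11.467817
x_2 = 2.980000 - (11.467817)·(2.980000 - 2.720000)/(11.467817 - (6.960322)) = 2.318517; f(x_2) = 1.940592
x_3 = 2.318517 - (1.940592)·(2.318517 - 2.980000)/(1.940592 - (11.467817)) = 2.183780; f(x_3) = 0.659806
x_4 = 2.183780 - (0.659806)·(2.183780 - 2.318517)/(0.659806 - (1.940592)) = 2.114369; f(x_4) = 0.064357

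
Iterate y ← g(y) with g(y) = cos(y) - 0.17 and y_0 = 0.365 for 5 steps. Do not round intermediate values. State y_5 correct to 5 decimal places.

0.65157

y_1 = g(0.365000) = 0.764124
y_2 = g(0.764124) = 0.551989
y_3 = g(0.551989) = 0.681483
y_4 = g(0.681483) = 0.606639
y_5 = g(0.606639) = 0.651569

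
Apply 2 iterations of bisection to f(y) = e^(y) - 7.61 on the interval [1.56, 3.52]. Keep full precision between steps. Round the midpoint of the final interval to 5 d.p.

1.80500

f(1.560000) = -2.851179, f(3.520000) = 26.174428 (opposite signs)
step 1: m = 2.540000, f(m) = 5.069671 > 0 → root in [1.560000, 2.540000]
step 2: m = 2.050000, f(m) = 0.157901 > 0 → root in [1.560000, 2.050000]
Midpoint of [1.560000, 2.050000] = 1.805000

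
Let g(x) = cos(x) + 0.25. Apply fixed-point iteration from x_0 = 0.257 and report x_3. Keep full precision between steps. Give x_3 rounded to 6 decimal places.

1.077411

x_1 = g(0.257000) = 1.217157
x_2 = g(1.217157) = 0.596314
x_3 = g(0.596314) = 1.077411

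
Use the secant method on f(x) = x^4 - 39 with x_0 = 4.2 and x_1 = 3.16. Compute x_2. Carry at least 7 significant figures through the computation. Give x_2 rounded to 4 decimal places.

f(x_0) = 272.169600, f(x_1) = 60.712207
x_2 = 3.160000 - (60.712207)·(3.160000 - 4.200000)/(60.712207 - (272.169600)) = 2.861402; f(x_2) = 28.037170

2.8614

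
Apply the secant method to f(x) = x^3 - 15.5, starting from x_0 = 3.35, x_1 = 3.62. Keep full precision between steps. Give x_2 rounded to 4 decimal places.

f(x_0) = 22.095375, f(x_1) = 31.937928
x_2 = 3.620000 - (31.937928)·(3.620000 - 3.350000)/(31.937928 - (22.095375)) = 2.743882; f(x_2) = 5.158375

2.7439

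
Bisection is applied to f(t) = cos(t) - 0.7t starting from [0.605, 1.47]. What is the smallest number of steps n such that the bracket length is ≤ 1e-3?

10

Initial width b − a = 1.47 − 0.605 = 0.865000.
After n steps the width is (b−a)/2^n; need (b−a)/2^n ≤ 1e-3.
So n ≥ log₂(0.865000/1e-3) = log₂(865.0000) ≈ 9.7566.
Hence n = 10.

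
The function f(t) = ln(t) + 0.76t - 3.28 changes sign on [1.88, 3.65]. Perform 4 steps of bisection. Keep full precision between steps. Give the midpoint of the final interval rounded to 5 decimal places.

f(1.880000) = -1.219928, f(3.650000) = 0.788727 (opposite signs)
step 1: m = 2.765000, f(m) = -0.161559 < 0 → root in [2.765000, 3.650000]
step 2: m = 3.207500, f(m) = 0.323192 > 0 → root in [2.765000, 3.207500]
step 3: m = 2.986250, f(m) = 0.083568 > 0 → root in [2.765000, 2.986250]
step 4: m = 2.875625, f(m) = -0.038255 < 0 → root in [2.875625, 2.986250]
Midpoint of [2.875625, 2.986250] = 2.930937

2.93094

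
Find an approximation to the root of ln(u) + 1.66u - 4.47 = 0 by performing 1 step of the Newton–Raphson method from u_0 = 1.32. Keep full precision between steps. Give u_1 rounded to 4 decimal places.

Newton update: u ← u − f(u)/f'(u).
f'(u) = 1/u + 1.66
u_0 = 1.320000: f = -2.001168, f' = 2.417576 → u_1 = 1.320000 - (-2.001168)/(2.417576) = 2.147758

2.1478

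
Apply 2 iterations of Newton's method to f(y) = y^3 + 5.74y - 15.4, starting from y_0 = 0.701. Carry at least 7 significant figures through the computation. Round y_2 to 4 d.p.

1.8191

f'(y) = 3y^2 + 5.74
y_0 = 0.701000: f = -11.031788, f' = 7.214203 → y_1 = 0.701000 - (-11.031788)/(7.214203) = 2.230176
y_1 = 2.230176: f = 8.493408, f' = 20.661058 → y_2 = 2.230176 - (8.493408)/(20.661058) = 1.819093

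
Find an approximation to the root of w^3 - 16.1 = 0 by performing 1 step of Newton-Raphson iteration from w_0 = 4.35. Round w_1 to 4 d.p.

f'(w) = 3w^2
w_0 = 4.350000: f = 66.212875, f' = 56.767500 → w_1 = 4.350000 - (66.212875)/(56.767500) = 3.183613

3.1836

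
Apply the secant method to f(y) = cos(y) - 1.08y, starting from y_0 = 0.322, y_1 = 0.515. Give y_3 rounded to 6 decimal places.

Secant update: y_(k+1) = y_k − f(y_k)·(y_k − y_(k-1))/(f(y_k) − f(y_(k-1))).
f(y_0) = 0.600844, f(y_1) = 0.314093
y_2 = 0.515000 - (0.314093)·(0.515000 - 0.322000)/(0.314093 - (0.600844)) = 0.726402; f(y_2) = -0.036945
y_3 = 0.726402 - (-0.036945)·(0.726402 - 0.515000)/(-0.036945 - (0.314093)) = 0.704153; f(y_3) = 0.001675

0.704153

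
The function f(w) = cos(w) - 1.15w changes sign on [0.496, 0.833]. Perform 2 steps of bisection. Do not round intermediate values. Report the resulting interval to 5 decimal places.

f(0.496000) = 0.309093, f(0.833000) = -0.285291 (opposite signs)
step 1: m = 0.664500, f(m) = 0.023050 > 0 → root in [0.664500, 0.833000]
step 2: m = 0.748750, f(m) = -0.128522 < 0 → root in [0.664500, 0.748750]

[0.66450, 0.74875]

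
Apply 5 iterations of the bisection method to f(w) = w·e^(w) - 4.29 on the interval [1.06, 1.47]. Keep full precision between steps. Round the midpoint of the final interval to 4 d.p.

1.2458

f(1.060000) = -1.230447, f(1.470000) = 2.103376 (opposite signs)
step 1: m = 1.265000, f(m) = 0.192012 > 0 → root in [1.060000, 1.265000]
step 2: m = 1.162500, f(m) = -0.572420 < 0 → root in [1.162500, 1.265000]
step 3: m = 1.213750, f(m) = -0.204416 < 0 → root in [1.213750, 1.265000]
step 4: m = 1.239375, f(m) = -0.009875 < 0 → root in [1.239375, 1.265000]
step 5: m = 1.252188, f(m) = 0.090135 > 0 → root in [1.239375, 1.252188]
Midpoint of [1.239375, 1.252188] = 1.245781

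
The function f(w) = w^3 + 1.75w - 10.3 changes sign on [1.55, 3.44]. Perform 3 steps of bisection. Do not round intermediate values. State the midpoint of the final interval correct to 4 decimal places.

f(1.550000) = -3.863625, f(3.440000) = 36.427584 (opposite signs)
step 1: m = 2.495000, f(m) = 9.597687 > 0 → root in [1.550000, 2.495000]
step 2: m = 2.022500, f(m) = 1.512424 > 0 → root in [1.550000, 2.022500]
step 3: m = 1.786250, f(m) = -1.474694 < 0 → root in [1.786250, 2.022500]
Midpoint of [1.786250, 2.022500] = 1.904375

1.9044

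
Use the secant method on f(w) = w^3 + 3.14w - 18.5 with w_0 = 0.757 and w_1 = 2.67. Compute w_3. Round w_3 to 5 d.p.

2.21159

f(w_0) = -15.689222, f(w_1) = 8.917963
w_2 = 2.670000 - (8.917963)·(2.670000 - 0.757000)/(8.917963 - (-15.689222)) = 1.976704; f(w_2) = -4.569458
w_3 = 1.976704 - (-4.569458)·(1.976704 - 2.670000)/(-4.569458 - (8.917963)) = 2.211589; f(w_3) = -0.738458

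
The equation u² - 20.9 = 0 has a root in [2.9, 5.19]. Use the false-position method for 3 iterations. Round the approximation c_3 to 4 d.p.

f(2.900000) = -12.490000, f(5.190000) = 6.036100
step 1: c = 4.443881, f(c) = -1.151919 < 0 → new bracket [4.443881, 5.190000]
step 2: c = 4.563451, f(c) = -0.074916 < 0 → new bracket [4.563451, 5.190000]
step 3: c = 4.571132, f(c) = -0.004754 < 0 → new bracket [4.571132, 5.190000]

4.5711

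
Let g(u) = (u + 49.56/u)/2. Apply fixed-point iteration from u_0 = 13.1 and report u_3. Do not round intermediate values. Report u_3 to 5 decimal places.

7.04083

u_1 = g(13.100000) = 8.441603
u_2 = g(8.441603) = 7.156263
u_3 = g(7.156263) = 7.040833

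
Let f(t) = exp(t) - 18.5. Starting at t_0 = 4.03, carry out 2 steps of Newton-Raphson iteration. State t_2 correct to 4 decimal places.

f'(t) = exp(t)
t_0 = 4.030000: f = 37.760911, f' = 56.260911 → t_1 = 4.030000 - (37.760911)/(56.260911) = 3.358825
t_1 = 3.358825: f = 10.255386, f' = 28.755386 → t_2 = 3.358825 - (10.255386)/(28.755386) = 3.002183

3.0022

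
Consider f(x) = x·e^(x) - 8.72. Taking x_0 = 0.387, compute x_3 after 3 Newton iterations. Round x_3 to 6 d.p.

2.854717

Newton update: x ← x − f(x)/f'(x).
f'(x) = (x + 1)·e^(x)
x_0 = 0.387000: f = -8.150121, f' = 2.042436 → x_1 = 0.387000 - (-8.150121)/(2.042436) = 4.377392
x_1 = 4.377392: f = 339.852305, f' = 428.202429 → x_2 = 4.377392 - (339.852305)/(428.202429) = 3.583720
x_2 = 3.583720: f = 120.319929, f' = 165.047182 → x_3 = 3.583720 - (120.319929)/(165.047182) = 2.854717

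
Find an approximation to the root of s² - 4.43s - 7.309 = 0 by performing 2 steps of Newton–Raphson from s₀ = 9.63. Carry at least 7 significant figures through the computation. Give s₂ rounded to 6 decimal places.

Newton update: s ← s − f(s)/f'(s).
f'(s) = 2s - 4.43
s_0 = 9.630000: f = 42.767000, f' = 14.830000 → s_1 = 9.630000 - (42.767000)/(14.830000) = 6.746183
s_1 = 6.746183: f = 8.316398, f' = 9.062367 → s_2 = 6.746183 - (8.316398)/(9.062367) = 5.828498

5.828498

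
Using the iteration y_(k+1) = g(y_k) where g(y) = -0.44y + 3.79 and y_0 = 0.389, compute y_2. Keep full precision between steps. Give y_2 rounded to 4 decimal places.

y_1 = g(0.389000) = 3.618840
y_2 = g(3.618840) = 2.197710

2.1977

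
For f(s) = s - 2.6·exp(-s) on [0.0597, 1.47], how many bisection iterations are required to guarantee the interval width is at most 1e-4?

Initial width b − a = 1.47 − 0.0597 = 1.410300.
After n steps the width is (b−a)/2^n; need (b−a)/2^n ≤ 1e-4.
So n ≥ log₂(1.410300/1e-4) = log₂(14103.0000) ≈ 13.7837.
Hence n = 14.

14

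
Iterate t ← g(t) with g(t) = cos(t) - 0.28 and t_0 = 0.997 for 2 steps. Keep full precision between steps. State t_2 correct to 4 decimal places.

0.6857

t_1 = g(0.997000) = 0.262824
t_2 = g(0.262824) = 0.685660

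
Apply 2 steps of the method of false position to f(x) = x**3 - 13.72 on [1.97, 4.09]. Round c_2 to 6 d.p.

f(1.970000) = -6.074627, f(4.090000) = 54.697929
step 1: c = 2.181908, f(c) = -3.332537 < 0 → new bracket [2.181908, 4.090000]
step 2: c = 2.291485, f(c) = -1.687633 < 0 → new bracket [2.291485, 4.090000]

2.291485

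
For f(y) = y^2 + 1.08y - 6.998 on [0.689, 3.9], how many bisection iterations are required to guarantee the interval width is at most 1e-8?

Initial width b − a = 3.9 − 0.689 = 3.211000.
After n steps the width is (b−a)/2^n; need (b−a)/2^n ≤ 1e-8.
So n ≥ log₂(3.211000/1e-8) = log₂(321100000.0000) ≈ 28.2584.
Hence n = 29.

29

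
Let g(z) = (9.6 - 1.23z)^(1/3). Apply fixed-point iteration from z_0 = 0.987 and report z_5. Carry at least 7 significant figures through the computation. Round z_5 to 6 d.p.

1.932996

z_1 = g(0.987000) = 2.031662
z_2 = g(2.031662) = 1.922093
z_3 = g(1.922093) = 1.934176
z_4 = g(1.934176) = 1.932851
z_5 = g(1.932851) = 1.932996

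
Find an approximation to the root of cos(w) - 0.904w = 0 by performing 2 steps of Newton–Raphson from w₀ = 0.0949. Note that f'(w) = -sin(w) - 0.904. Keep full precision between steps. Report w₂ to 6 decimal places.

Newton update: w ← w − f(w)/f'(w).
w_0 = 0.094900: f = 0.909711, f' = -0.998758 → w_1 = 0.094900 - (0.909711)/(-0.998758) = 1.005742
w_1 = 1.005742: f = -0.373730, f' = -1.748560 → w_2 = 1.005742 - (-0.373730)/(-1.748560) = 0.792007

0.792007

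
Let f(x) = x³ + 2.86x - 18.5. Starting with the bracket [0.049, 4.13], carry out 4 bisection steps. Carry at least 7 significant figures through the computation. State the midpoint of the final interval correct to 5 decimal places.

2.21703

f(0.049000) = -18.359742, f(4.130000) = 63.756797 (opposite signs)
step 1: m = 2.089500, f(m) = -3.401252 < 0 → root in [2.089500, 4.130000]
step 2: m = 3.109750, f(m) = 20.466863 > 0 → root in [2.089500, 3.109750]
step 3: m = 2.599625, f(m) = 6.503324 > 0 → root in [2.089500, 2.599625]
step 4: m = 2.344563, f(m) = 1.093446 > 0 → root in [2.089500, 2.344563]
Midpoint of [2.089500, 2.344563] = 2.217031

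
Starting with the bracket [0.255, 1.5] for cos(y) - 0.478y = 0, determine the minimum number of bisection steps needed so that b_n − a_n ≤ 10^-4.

Initial width b − a = 1.5 − 0.255 = 1.245000.
After n steps the width is (b−a)/2^n; need (b−a)/2^n ≤ 10^-4.
So n ≥ log₂(1.245000/10^-4) = log₂(12450.0000) ≈ 13.6039.
Hence n = 14.

14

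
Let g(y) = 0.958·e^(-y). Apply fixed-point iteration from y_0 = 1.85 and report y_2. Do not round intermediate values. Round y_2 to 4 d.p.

0.8240

y_1 = g(1.850000) = 0.150633
y_2 = g(0.150633) = 0.824036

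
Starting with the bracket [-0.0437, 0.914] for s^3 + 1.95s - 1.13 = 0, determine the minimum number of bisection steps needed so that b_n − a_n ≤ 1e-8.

27

Initial width b − a = 0.914 − -0.0437 = 0.957700.
After n steps the width is (b−a)/2^n; need (b−a)/2^n ≤ 1e-8.
So n ≥ log₂(0.957700/1e-8) = log₂(95770000.0000) ≈ 26.5131.
Hence n = 27.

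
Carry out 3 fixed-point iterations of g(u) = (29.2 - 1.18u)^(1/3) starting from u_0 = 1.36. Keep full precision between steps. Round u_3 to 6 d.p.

u_1 = g(1.360000) = 3.021884
u_2 = g(3.021884) = 2.948536
u_3 = g(2.948536) = 2.951851

2.951851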